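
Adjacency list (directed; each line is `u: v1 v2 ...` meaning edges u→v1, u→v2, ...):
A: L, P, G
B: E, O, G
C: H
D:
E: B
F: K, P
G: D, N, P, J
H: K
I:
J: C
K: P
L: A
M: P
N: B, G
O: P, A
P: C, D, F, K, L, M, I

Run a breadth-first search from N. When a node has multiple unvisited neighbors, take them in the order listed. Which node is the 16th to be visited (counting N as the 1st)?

Visit N; enqueue B, G → queue [B, G]
Visit B; enqueue E, O → queue [G, E, O]
Visit G; enqueue D, P, J → queue [E, O, D, P, J]
Visit E → queue [O, D, P, J]
Visit O; enqueue A → queue [D, P, J, A]
Visit D → queue [P, J, A]
Visit P; enqueue C, F, K, L, M, I → queue [J, A, C, F, K, L, M, I]
Visit J → queue [A, C, F, K, L, M, I]
Visit A → queue [C, F, K, L, M, I]
Visit C; enqueue H → queue [F, K, L, M, I, H]
Visit F → queue [K, L, M, I, H]
Visit K → queue [L, M, I, H]
Visit L → queue [M, I, H]
Visit M → queue [I, H]
Visit I → queue [H]
Visit H → queue []

Visit order: N, B, G, E, O, D, P, J, A, C, F, K, L, M, I, H

H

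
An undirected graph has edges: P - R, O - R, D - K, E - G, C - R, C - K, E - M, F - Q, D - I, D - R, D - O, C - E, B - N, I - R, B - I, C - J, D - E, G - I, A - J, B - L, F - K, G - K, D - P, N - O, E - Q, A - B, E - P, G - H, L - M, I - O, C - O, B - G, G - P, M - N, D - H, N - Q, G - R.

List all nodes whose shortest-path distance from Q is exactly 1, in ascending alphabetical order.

E, F, N

Level 0: Q
Level 1: E, F, N
Level 2: B, C, D, G, K, M, O, P
Level 3: A, H, I, J, L, R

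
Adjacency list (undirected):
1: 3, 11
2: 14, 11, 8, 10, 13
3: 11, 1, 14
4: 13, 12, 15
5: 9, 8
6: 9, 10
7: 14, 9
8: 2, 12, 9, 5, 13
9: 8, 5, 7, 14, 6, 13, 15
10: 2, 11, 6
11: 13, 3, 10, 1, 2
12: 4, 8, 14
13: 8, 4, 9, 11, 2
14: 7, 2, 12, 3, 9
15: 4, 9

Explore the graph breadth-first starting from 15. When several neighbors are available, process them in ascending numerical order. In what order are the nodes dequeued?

15, 4, 9, 12, 13, 5, 6, 7, 8, 14, 2, 11, 10, 3, 1

Visit 15; enqueue 4, 9 → queue [4, 9]
Visit 4; enqueue 12, 13 → queue [9, 12, 13]
Visit 9; enqueue 5, 6, 7, 8, 14 → queue [12, 13, 5, 6, 7, 8, 14]
Visit 12 → queue [13, 5, 6, 7, 8, 14]
Visit 13; enqueue 2, 11 → queue [5, 6, 7, 8, 14, 2, 11]
Visit 5 → queue [6, 7, 8, 14, 2, 11]
Visit 6; enqueue 10 → queue [7, 8, 14, 2, 11, 10]
Visit 7 → queue [8, 14, 2, 11, 10]
Visit 8 → queue [14, 2, 11, 10]
Visit 14; enqueue 3 → queue [2, 11, 10, 3]
Visit 2 → queue [11, 10, 3]
Visit 11; enqueue 1 → queue [10, 3, 1]
Visit 10 → queue [3, 1]
Visit 3 → queue [1]
Visit 1 → queue []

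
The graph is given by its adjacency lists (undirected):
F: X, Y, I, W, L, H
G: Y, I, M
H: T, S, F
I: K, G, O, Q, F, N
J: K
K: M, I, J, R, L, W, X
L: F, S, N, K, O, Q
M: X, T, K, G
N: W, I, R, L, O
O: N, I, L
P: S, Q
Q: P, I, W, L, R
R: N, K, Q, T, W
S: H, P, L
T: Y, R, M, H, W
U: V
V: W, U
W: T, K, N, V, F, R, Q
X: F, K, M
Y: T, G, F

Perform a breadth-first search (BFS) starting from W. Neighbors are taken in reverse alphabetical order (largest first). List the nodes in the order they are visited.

Visit W; enqueue V, T, R, Q, N, K, F → queue [V, T, R, Q, N, K, F]
Visit V; enqueue U → queue [T, R, Q, N, K, F, U]
Visit T; enqueue Y, M, H → queue [R, Q, N, K, F, U, Y, M, H]
Visit R → queue [Q, N, K, F, U, Y, M, H]
Visit Q; enqueue P, L, I → queue [N, K, F, U, Y, M, H, P, L, I]
Visit N; enqueue O → queue [K, F, U, Y, M, H, P, L, I, O]
Visit K; enqueue X, J → queue [F, U, Y, M, H, P, L, I, O, X, J]
Visit F → queue [U, Y, M, H, P, L, I, O, X, J]
Visit U → queue [Y, M, H, P, L, I, O, X, J]
Visit Y; enqueue G → queue [M, H, P, L, I, O, X, J, G]
Visit M → queue [H, P, L, I, O, X, J, G]
Visit H; enqueue S → queue [P, L, I, O, X, J, G, S]
Visit P → queue [L, I, O, X, J, G, S]
Visit L → queue [I, O, X, J, G, S]
Visit I → queue [O, X, J, G, S]
Visit O → queue [X, J, G, S]
Visit X → queue [J, G, S]
Visit J → queue [G, S]
Visit G → queue [S]
Visit S → queue []

W, V, T, R, Q, N, K, F, U, Y, M, H, P, L, I, O, X, J, G, S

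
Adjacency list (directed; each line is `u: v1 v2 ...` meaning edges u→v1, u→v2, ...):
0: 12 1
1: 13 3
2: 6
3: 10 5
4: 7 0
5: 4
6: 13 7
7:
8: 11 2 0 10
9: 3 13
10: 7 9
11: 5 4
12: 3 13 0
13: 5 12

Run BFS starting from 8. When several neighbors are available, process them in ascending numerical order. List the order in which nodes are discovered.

8, 0, 2, 10, 11, 1, 12, 6, 7, 9, 4, 5, 3, 13

Visit 8; enqueue 0, 2, 10, 11 → queue [0, 2, 10, 11]
Visit 0; enqueue 1, 12 → queue [2, 10, 11, 1, 12]
Visit 2; enqueue 6 → queue [10, 11, 1, 12, 6]
Visit 10; enqueue 7, 9 → queue [11, 1, 12, 6, 7, 9]
Visit 11; enqueue 4, 5 → queue [1, 12, 6, 7, 9, 4, 5]
Visit 1; enqueue 3, 13 → queue [12, 6, 7, 9, 4, 5, 3, 13]
Visit 12 → queue [6, 7, 9, 4, 5, 3, 13]
Visit 6 → queue [7, 9, 4, 5, 3, 13]
Visit 7 → queue [9, 4, 5, 3, 13]
Visit 9 → queue [4, 5, 3, 13]
Visit 4 → queue [5, 3, 13]
Visit 5 → queue [3, 13]
Visit 3 → queue [13]
Visit 13 → queue []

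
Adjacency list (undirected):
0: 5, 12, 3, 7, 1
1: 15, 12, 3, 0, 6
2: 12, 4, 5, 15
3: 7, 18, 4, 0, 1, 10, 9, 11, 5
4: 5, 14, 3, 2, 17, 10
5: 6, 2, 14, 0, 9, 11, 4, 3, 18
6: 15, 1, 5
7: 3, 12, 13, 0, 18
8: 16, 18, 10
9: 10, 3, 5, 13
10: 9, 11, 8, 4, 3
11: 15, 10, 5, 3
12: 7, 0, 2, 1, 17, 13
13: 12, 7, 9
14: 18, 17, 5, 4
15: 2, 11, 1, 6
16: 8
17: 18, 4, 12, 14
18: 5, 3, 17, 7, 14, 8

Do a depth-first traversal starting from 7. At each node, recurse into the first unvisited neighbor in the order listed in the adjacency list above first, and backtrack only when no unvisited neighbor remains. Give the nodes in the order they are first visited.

Visit 7
7 → 3
3 → 18
18 → 5
5 → 6
6 → 15
15 → 2
2 → 12
12 → 0
0 → 1
12 → 17
17 → 4
4 → 14
4 → 10
10 → 9
9 → 13
10 → 11
10 → 8
8 → 16

7 -> 3 -> 18 -> 5 -> 6 -> 15 -> 2 -> 12 -> 0 -> 1 -> 17 -> 4 -> 14 -> 10 -> 9 -> 13 -> 11 -> 8 -> 16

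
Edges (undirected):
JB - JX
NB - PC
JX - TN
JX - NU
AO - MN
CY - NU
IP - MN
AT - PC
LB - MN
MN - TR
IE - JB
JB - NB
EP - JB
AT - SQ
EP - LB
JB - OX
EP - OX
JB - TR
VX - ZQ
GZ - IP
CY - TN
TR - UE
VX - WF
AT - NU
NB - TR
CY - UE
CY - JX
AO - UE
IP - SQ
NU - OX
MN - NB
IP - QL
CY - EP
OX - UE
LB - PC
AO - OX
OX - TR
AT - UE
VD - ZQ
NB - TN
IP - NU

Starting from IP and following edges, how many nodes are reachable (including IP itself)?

20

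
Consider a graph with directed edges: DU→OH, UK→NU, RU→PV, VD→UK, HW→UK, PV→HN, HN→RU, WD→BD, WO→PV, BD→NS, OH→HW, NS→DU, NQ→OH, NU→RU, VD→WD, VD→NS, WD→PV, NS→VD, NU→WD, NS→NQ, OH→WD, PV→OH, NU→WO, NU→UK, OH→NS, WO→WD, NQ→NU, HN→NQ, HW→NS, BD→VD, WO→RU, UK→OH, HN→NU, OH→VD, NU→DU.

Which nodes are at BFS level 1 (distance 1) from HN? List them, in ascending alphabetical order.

NQ, NU, RU

Level 0: HN
Level 1: NQ, NU, RU
Level 2: DU, OH, PV, UK, WD, WO
Level 3: BD, HW, NS, VD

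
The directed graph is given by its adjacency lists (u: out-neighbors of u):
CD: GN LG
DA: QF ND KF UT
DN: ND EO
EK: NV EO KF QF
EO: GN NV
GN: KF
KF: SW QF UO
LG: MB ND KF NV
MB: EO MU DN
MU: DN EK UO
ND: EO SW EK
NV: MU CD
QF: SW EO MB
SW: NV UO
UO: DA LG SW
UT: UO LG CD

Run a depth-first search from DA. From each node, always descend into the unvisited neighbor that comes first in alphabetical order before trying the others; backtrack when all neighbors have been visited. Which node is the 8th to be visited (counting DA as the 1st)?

Visit DA
DA → KF
KF → QF
QF → EO
EO → GN
EO → NV
NV → CD
CD → LG
LG → MB
MB → DN
DN → ND
ND → EK
ND → SW
SW → UO
MB → MU
DA → UT

Visit order: DA, KF, QF, EO, GN, NV, CD, LG, MB, DN, ND, EK, SW, UO, MU, UT

LG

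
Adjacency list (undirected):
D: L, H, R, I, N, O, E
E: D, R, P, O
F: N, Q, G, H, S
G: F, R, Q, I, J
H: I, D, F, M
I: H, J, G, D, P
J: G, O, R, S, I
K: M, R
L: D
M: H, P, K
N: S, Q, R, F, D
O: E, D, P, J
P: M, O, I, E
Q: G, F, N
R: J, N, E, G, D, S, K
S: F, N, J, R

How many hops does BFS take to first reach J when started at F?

Level 0: F
Level 1: G, H, N, Q, S
Level 2: D, I, J, M, R
Level 3: E, K, L, O, P
J first appears at level 2.

2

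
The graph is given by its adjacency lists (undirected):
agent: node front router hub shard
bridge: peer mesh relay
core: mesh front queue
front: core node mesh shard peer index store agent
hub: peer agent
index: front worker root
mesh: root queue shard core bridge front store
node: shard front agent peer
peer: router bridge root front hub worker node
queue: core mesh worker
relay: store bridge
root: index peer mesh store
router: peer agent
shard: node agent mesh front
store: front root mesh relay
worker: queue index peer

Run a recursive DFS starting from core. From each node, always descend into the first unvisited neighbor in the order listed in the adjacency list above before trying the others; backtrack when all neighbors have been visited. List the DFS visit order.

Visit core
core → mesh
mesh → root
root → index
index → front
front → node
node → shard
shard → agent
agent → router
router → peer
peer → bridge
bridge → relay
relay → store
peer → hub
peer → worker
worker → queue

core, mesh, root, index, front, node, shard, agent, router, peer, bridge, relay, store, hub, worker, queue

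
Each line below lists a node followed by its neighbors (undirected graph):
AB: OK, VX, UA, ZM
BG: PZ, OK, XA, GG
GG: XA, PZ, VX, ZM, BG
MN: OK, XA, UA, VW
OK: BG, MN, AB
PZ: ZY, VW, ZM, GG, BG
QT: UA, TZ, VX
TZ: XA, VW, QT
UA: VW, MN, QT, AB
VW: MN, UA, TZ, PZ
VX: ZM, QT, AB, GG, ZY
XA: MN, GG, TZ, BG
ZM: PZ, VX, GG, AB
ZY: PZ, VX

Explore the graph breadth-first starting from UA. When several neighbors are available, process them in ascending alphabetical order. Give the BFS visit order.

UA → AB → MN → QT → VW → OK → VX → ZM → XA → TZ → PZ → BG → GG → ZY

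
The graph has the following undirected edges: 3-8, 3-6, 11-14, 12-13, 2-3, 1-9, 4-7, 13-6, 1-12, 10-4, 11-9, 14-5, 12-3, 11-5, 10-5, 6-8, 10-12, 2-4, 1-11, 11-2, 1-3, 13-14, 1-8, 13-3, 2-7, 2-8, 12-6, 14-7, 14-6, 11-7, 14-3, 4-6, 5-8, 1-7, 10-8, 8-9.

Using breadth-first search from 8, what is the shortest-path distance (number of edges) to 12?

2

Level 0: 8
Level 1: 1, 2, 3, 5, 6, 9, 10
Level 2: 4, 7, 11, 12, 13, 14
12 first appears at level 2.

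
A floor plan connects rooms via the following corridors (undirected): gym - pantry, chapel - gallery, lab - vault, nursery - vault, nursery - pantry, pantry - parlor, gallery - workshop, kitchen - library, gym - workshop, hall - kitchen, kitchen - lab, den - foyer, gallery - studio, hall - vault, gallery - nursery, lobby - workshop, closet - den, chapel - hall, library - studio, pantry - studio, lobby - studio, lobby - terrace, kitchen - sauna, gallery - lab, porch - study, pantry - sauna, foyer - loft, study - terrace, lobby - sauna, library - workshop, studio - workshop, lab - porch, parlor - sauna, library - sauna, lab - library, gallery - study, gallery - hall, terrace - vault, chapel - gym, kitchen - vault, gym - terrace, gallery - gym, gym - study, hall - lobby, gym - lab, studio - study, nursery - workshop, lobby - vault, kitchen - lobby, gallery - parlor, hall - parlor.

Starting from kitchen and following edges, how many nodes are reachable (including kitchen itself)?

18

BFS from kitchen visits: kitchen, hall, lab, library, lobby, sauna, vault, chapel, gallery, parlor, gym, porch, studio, workshop, terrace, pantry, nursery, study
Reachable nodes: 18 of 22 total.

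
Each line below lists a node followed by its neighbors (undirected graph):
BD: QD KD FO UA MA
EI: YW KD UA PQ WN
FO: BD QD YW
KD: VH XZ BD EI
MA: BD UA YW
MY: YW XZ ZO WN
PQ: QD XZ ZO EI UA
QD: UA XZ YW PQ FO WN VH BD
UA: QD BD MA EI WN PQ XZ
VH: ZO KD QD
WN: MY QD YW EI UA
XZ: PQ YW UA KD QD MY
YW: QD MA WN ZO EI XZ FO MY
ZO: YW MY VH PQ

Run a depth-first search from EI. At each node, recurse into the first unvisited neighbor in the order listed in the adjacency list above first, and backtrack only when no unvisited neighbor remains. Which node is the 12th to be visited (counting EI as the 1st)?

WN

Visit EI
EI → YW
YW → QD
QD → UA
UA → BD
BD → KD
KD → VH
VH → ZO
ZO → MY
MY → XZ
XZ → PQ
MY → WN
BD → FO
BD → MA

Visit order: EI, YW, QD, UA, BD, KD, VH, ZO, MY, XZ, PQ, WN, FO, MA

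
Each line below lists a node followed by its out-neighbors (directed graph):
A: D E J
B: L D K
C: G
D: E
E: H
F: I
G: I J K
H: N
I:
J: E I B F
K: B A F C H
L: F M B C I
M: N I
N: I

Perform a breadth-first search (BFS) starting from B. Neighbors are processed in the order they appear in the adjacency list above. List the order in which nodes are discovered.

Visit B; enqueue L, D, K → queue [L, D, K]
Visit L; enqueue F, M, C, I → queue [D, K, F, M, C, I]
Visit D; enqueue E → queue [K, F, M, C, I, E]
Visit K; enqueue A, H → queue [F, M, C, I, E, A, H]
Visit F → queue [M, C, I, E, A, H]
Visit M; enqueue N → queue [C, I, E, A, H, N]
Visit C; enqueue G → queue [I, E, A, H, N, G]
Visit I → queue [E, A, H, N, G]
Visit E → queue [A, H, N, G]
Visit A; enqueue J → queue [H, N, G, J]
Visit H → queue [N, G, J]
Visit N → queue [G, J]
Visit G → queue [J]
Visit J → queue []

B L D K F M C I E A H N G J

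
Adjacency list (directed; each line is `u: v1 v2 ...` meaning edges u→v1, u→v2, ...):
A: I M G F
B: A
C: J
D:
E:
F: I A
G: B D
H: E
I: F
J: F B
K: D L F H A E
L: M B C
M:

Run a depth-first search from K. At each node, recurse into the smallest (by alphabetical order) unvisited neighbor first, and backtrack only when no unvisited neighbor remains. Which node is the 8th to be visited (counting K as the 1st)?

M

Visit K
K → A
A → F
F → I
A → G
G → B
G → D
A → M
K → E
K → H
K → L
L → C
C → J

Visit order: K, A, F, I, G, B, D, M, E, H, L, C, J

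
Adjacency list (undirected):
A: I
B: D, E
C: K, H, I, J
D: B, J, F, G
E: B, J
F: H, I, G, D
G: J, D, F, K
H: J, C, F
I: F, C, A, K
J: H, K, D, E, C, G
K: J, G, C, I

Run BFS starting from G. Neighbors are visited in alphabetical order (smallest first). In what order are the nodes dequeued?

G -> D -> F -> J -> K -> B -> H -> I -> C -> E -> A

Visit G; enqueue D, F, J, K → queue [D, F, J, K]
Visit D; enqueue B → queue [F, J, K, B]
Visit F; enqueue H, I → queue [J, K, B, H, I]
Visit J; enqueue C, E → queue [K, B, H, I, C, E]
Visit K → queue [B, H, I, C, E]
Visit B → queue [H, I, C, E]
Visit H → queue [I, C, E]
Visit I; enqueue A → queue [C, E, A]
Visit C → queue [E, A]
Visit E → queue [A]
Visit A → queue []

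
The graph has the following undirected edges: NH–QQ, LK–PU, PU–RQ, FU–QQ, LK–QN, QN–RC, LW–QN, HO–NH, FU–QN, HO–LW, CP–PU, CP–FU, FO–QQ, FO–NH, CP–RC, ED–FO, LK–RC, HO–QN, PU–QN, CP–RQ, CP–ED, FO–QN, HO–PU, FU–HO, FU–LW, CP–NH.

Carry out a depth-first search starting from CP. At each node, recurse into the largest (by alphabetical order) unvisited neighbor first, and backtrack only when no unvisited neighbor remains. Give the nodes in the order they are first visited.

CP, RQ, PU, QN, RC, LK, LW, HO, NH, QQ, FU, FO, ED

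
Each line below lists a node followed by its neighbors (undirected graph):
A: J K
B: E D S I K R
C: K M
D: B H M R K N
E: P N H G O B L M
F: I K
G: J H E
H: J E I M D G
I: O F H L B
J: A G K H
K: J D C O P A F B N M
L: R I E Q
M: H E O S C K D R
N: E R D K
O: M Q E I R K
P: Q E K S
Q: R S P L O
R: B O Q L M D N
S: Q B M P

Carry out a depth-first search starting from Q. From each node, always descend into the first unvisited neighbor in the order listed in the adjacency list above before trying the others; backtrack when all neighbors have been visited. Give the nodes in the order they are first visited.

Visit Q
Q → R
R → B
B → E
E → P
P → K
K → J
J → A
J → G
G → H
H → I
I → O
O → M
M → S
M → C
M → D
D → N
I → F
I → L

Q R B E P K J A G H I O M S C D N F L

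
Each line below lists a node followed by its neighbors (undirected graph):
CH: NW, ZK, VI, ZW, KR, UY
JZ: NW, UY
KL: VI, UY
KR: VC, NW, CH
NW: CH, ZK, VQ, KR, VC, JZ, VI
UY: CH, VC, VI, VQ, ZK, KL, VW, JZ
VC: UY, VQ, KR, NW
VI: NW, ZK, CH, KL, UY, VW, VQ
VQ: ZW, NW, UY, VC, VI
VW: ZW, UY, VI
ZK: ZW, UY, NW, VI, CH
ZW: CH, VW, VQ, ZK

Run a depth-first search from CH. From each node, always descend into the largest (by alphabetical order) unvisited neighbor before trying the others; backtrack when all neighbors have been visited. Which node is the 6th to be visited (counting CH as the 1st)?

UY

Visit CH
CH → ZW
ZW → ZK
ZK → VI
VI → VW
VW → UY
UY → VQ
VQ → VC
VC → NW
NW → KR
NW → JZ
UY → KL

Visit order: CH, ZW, ZK, VI, VW, UY, VQ, VC, NW, KR, JZ, KL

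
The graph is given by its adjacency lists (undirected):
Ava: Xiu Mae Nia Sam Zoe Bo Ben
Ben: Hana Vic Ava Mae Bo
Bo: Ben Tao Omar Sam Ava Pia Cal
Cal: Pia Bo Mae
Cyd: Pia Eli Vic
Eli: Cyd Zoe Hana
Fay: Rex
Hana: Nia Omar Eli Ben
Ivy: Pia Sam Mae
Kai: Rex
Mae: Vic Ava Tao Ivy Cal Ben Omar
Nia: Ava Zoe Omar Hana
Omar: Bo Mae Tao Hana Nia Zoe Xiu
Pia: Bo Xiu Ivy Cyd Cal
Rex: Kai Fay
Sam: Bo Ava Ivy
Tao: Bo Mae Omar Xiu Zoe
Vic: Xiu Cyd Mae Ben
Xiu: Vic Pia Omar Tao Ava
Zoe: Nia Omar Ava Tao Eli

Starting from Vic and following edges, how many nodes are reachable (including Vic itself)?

17

BFS from Vic visits: Vic, Xiu, Cyd, Mae, Ben, Pia, Omar, Tao, Ava, Eli, Ivy, Cal, Hana, Bo, Nia, Zoe, Sam
Reachable nodes: 17 of 20 total.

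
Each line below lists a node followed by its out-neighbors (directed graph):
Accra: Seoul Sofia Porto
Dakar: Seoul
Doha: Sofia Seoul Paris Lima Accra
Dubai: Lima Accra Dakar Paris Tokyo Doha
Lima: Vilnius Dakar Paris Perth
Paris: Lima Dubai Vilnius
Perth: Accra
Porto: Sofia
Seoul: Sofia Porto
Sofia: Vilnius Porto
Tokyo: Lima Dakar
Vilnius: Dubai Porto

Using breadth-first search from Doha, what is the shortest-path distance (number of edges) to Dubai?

Level 0: Doha
Level 1: Accra, Lima, Paris, Seoul, Sofia
Level 2: Dakar, Dubai, Perth, Porto, Vilnius
Level 3: Tokyo
Dubai first appears at level 2.

2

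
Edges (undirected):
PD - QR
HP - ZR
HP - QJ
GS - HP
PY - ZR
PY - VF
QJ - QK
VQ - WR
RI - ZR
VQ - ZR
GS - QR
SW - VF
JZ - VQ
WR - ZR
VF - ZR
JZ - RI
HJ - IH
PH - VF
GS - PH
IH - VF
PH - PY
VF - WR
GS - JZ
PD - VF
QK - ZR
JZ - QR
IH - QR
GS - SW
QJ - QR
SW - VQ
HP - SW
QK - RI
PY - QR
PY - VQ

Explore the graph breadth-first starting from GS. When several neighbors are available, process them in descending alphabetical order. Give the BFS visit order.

GS -> SW -> QR -> PH -> JZ -> HP -> VQ -> VF -> QJ -> PY -> PD -> IH -> RI -> ZR -> WR -> QK -> HJ

Visit GS; enqueue SW, QR, PH, JZ, HP → queue [SW, QR, PH, JZ, HP]
Visit SW; enqueue VQ, VF → queue [QR, PH, JZ, HP, VQ, VF]
Visit QR; enqueue QJ, PY, PD, IH → queue [PH, JZ, HP, VQ, VF, QJ, PY, PD, IH]
Visit PH → queue [JZ, HP, VQ, VF, QJ, PY, PD, IH]
Visit JZ; enqueue RI → queue [HP, VQ, VF, QJ, PY, PD, IH, RI]
Visit HP; enqueue ZR → queue [VQ, VF, QJ, PY, PD, IH, RI, ZR]
Visit VQ; enqueue WR → queue [VF, QJ, PY, PD, IH, RI, ZR, WR]
Visit VF → queue [QJ, PY, PD, IH, RI, ZR, WR]
Visit QJ; enqueue QK → queue [PY, PD, IH, RI, ZR, WR, QK]
Visit PY → queue [PD, IH, RI, ZR, WR, QK]
Visit PD → queue [IH, RI, ZR, WR, QK]
Visit IH; enqueue HJ → queue [RI, ZR, WR, QK, HJ]
Visit RI → queue [ZR, WR, QK, HJ]
Visit ZR → queue [WR, QK, HJ]
Visit WR → queue [QK, HJ]
Visit QK → queue [HJ]
Visit HJ → queue []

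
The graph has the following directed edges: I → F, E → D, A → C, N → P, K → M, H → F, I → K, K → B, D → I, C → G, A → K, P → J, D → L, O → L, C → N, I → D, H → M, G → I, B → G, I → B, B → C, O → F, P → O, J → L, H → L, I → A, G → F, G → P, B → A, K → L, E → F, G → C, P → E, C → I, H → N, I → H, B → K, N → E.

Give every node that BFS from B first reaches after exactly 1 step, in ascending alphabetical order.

Level 0: B
Level 1: A, C, G, K
Level 2: F, I, L, M, N, P
Level 3: D, E, H, J, O

A, C, G, K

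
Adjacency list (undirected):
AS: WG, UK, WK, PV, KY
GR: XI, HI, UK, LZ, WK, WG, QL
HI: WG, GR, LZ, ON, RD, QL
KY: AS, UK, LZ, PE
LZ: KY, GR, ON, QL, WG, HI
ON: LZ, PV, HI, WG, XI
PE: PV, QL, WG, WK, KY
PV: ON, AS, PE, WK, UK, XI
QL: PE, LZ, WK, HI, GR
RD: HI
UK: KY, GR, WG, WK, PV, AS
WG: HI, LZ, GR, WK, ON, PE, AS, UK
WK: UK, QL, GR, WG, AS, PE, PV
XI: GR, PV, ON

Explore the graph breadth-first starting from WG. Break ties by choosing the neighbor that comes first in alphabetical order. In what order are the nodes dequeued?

WG AS GR HI LZ ON PE UK WK KY PV QL XI RD

Visit WG; enqueue AS, GR, HI, LZ, ON, PE, UK, WK → queue [AS, GR, HI, LZ, ON, PE, UK, WK]
Visit AS; enqueue KY, PV → queue [GR, HI, LZ, ON, PE, UK, WK, KY, PV]
Visit GR; enqueue QL, XI → queue [HI, LZ, ON, PE, UK, WK, KY, PV, QL, XI]
Visit HI; enqueue RD → queue [LZ, ON, PE, UK, WK, KY, PV, QL, XI, RD]
Visit LZ → queue [ON, PE, UK, WK, KY, PV, QL, XI, RD]
Visit ON → queue [PE, UK, WK, KY, PV, QL, XI, RD]
Visit PE → queue [UK, WK, KY, PV, QL, XI, RD]
Visit UK → queue [WK, KY, PV, QL, XI, RD]
Visit WK → queue [KY, PV, QL, XI, RD]
Visit KY → queue [PV, QL, XI, RD]
Visit PV → queue [QL, XI, RD]
Visit QL → queue [XI, RD]
Visit XI → queue [RD]
Visit RD → queue []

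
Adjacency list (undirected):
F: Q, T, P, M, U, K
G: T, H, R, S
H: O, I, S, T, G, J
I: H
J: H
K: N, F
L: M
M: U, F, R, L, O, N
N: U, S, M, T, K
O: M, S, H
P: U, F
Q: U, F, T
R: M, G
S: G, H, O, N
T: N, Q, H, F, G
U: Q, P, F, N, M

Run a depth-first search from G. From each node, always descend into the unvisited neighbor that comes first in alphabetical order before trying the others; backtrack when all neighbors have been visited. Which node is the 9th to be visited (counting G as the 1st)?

N

Visit G
G → H
H → I
H → J
H → O
O → M
M → F
F → K
K → N
N → S
N → T
T → Q
Q → U
U → P
M → L
M → R

Visit order: G, H, I, J, O, M, F, K, N, S, T, Q, U, P, L, R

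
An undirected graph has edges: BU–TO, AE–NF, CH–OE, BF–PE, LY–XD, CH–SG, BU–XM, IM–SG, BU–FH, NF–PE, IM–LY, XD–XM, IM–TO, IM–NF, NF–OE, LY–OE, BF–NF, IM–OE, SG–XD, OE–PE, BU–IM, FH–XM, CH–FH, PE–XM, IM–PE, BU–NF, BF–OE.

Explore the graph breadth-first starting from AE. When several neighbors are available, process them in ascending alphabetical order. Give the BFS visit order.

Visit AE; enqueue NF → queue [NF]
Visit NF; enqueue BF, BU, IM, OE, PE → queue [BF, BU, IM, OE, PE]
Visit BF → queue [BU, IM, OE, PE]
Visit BU; enqueue FH, TO, XM → queue [IM, OE, PE, FH, TO, XM]
Visit IM; enqueue LY, SG → queue [OE, PE, FH, TO, XM, LY, SG]
Visit OE; enqueue CH → queue [PE, FH, TO, XM, LY, SG, CH]
Visit PE → queue [FH, TO, XM, LY, SG, CH]
Visit FH → queue [TO, XM, LY, SG, CH]
Visit TO → queue [XM, LY, SG, CH]
Visit XM; enqueue XD → queue [LY, SG, CH, XD]
Visit LY → queue [SG, CH, XD]
Visit SG → queue [CH, XD]
Visit CH → queue [XD]
Visit XD → queue []

AE, NF, BF, BU, IM, OE, PE, FH, TO, XM, LY, SG, CH, XD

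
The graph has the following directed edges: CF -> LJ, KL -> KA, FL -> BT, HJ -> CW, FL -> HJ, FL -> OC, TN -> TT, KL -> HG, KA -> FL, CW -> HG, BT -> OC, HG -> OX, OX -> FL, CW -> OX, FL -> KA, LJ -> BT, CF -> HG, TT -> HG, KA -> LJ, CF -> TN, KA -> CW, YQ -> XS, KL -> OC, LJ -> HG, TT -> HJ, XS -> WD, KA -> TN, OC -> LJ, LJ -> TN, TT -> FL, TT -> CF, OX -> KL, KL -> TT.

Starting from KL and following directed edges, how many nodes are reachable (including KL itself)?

13

BFS from KL visits: KL, TT, OC, KA, HG, HJ, FL, CF, LJ, TN, CW, OX, BT
Reachable nodes: 13 of 16 total.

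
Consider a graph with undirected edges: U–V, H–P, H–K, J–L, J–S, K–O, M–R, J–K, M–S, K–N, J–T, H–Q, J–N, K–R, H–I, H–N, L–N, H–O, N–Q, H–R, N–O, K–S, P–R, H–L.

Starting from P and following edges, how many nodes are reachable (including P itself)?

13

BFS from P visits: P, H, R, I, K, L, N, O, Q, M, J, S, T
Reachable nodes: 13 of 15 total.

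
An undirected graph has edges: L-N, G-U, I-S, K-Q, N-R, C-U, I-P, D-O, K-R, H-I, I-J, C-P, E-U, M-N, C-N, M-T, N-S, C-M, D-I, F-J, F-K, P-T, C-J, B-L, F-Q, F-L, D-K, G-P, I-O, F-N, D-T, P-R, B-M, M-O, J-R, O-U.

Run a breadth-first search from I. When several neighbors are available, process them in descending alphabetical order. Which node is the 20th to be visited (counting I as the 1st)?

Q

Visit I; enqueue S, P, O, J, H, D → queue [S, P, O, J, H, D]
Visit S; enqueue N → queue [P, O, J, H, D, N]
Visit P; enqueue T, R, G, C → queue [O, J, H, D, N, T, R, G, C]
Visit O; enqueue U, M → queue [J, H, D, N, T, R, G, C, U, M]
Visit J; enqueue F → queue [H, D, N, T, R, G, C, U, M, F]
Visit H → queue [D, N, T, R, G, C, U, M, F]
Visit D; enqueue K → queue [N, T, R, G, C, U, M, F, K]
Visit N; enqueue L → queue [T, R, G, C, U, M, F, K, L]
Visit T → queue [R, G, C, U, M, F, K, L]
Visit R → queue [G, C, U, M, F, K, L]
Visit G → queue [C, U, M, F, K, L]
Visit C → queue [U, M, F, K, L]
Visit U; enqueue E → queue [M, F, K, L, E]
Visit M; enqueue B → queue [F, K, L, E, B]
Visit F; enqueue Q → queue [K, L, E, B, Q]
Visit K → queue [L, E, B, Q]
Visit L → queue [E, B, Q]
Visit E → queue [B, Q]
Visit B → queue [Q]
Visit Q → queue []

Visit order: I, S, P, O, J, H, D, N, T, R, G, C, U, M, F, K, L, E, B, Q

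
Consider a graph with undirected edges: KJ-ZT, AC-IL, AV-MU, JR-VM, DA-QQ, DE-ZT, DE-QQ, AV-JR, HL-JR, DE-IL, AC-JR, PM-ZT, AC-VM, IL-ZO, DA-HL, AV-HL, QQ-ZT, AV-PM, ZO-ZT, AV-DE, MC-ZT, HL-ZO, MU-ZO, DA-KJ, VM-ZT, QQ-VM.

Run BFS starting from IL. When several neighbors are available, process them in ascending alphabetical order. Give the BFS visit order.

Visit IL; enqueue AC, DE, ZO → queue [AC, DE, ZO]
Visit AC; enqueue JR, VM → queue [DE, ZO, JR, VM]
Visit DE; enqueue AV, QQ, ZT → queue [ZO, JR, VM, AV, QQ, ZT]
Visit ZO; enqueue HL, MU → queue [JR, VM, AV, QQ, ZT, HL, MU]
Visit JR → queue [VM, AV, QQ, ZT, HL, MU]
Visit VM → queue [AV, QQ, ZT, HL, MU]
Visit AV; enqueue PM → queue [QQ, ZT, HL, MU, PM]
Visit QQ; enqueue DA → queue [ZT, HL, MU, PM, DA]
Visit ZT; enqueue KJ, MC → queue [HL, MU, PM, DA, KJ, MC]
Visit HL → queue [MU, PM, DA, KJ, MC]
Visit MU → queue [PM, DA, KJ, MC]
Visit PM → queue [DA, KJ, MC]
Visit DA → queue [KJ, MC]
Visit KJ → queue [MC]
Visit MC → queue []

IL -> AC -> DE -> ZO -> JR -> VM -> AV -> QQ -> ZT -> HL -> MU -> PM -> DA -> KJ -> MC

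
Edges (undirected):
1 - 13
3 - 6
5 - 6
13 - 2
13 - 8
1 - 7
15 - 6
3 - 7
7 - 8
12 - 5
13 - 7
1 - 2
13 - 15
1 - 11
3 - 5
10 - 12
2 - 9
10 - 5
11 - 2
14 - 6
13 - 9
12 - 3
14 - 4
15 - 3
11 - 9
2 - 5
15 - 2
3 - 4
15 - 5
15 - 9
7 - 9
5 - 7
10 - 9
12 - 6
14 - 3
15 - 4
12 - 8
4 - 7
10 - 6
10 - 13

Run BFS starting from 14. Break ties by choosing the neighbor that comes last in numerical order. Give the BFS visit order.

14 6 4 3 15 12 10 5 7 13 9 2 8 1 11

Visit 14; enqueue 6, 4, 3 → queue [6, 4, 3]
Visit 6; enqueue 15, 12, 10, 5 → queue [4, 3, 15, 12, 10, 5]
Visit 4; enqueue 7 → queue [3, 15, 12, 10, 5, 7]
Visit 3 → queue [15, 12, 10, 5, 7]
Visit 15; enqueue 13, 9, 2 → queue [12, 10, 5, 7, 13, 9, 2]
Visit 12; enqueue 8 → queue [10, 5, 7, 13, 9, 2, 8]
Visit 10 → queue [5, 7, 13, 9, 2, 8]
Visit 5 → queue [7, 13, 9, 2, 8]
Visit 7; enqueue 1 → queue [13, 9, 2, 8, 1]
Visit 13 → queue [9, 2, 8, 1]
Visit 9; enqueue 11 → queue [2, 8, 1, 11]
Visit 2 → queue [8, 1, 11]
Visit 8 → queue [1, 11]
Visit 1 → queue [11]
Visit 11 → queue []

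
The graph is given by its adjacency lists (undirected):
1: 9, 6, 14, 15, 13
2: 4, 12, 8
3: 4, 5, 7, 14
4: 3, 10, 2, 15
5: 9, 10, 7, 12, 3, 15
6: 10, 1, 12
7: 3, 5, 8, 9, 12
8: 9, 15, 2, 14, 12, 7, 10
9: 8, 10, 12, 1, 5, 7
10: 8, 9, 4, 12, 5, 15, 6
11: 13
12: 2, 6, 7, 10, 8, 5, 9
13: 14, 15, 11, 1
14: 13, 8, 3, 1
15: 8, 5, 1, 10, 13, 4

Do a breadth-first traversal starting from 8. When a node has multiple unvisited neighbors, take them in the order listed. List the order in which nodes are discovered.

Visit 8; enqueue 9, 15, 2, 14, 12, 7, 10 → queue [9, 15, 2, 14, 12, 7, 10]
Visit 9; enqueue 1, 5 → queue [15, 2, 14, 12, 7, 10, 1, 5]
Visit 15; enqueue 13, 4 → queue [2, 14, 12, 7, 10, 1, 5, 13, 4]
Visit 2 → queue [14, 12, 7, 10, 1, 5, 13, 4]
Visit 14; enqueue 3 → queue [12, 7, 10, 1, 5, 13, 4, 3]
Visit 12; enqueue 6 → queue [7, 10, 1, 5, 13, 4, 3, 6]
Visit 7 → queue [10, 1, 5, 13, 4, 3, 6]
Visit 10 → queue [1, 5, 13, 4, 3, 6]
Visit 1 → queue [5, 13, 4, 3, 6]
Visit 5 → queue [13, 4, 3, 6]
Visit 13; enqueue 11 → queue [4, 3, 6, 11]
Visit 4 → queue [3, 6, 11]
Visit 3 → queue [6, 11]
Visit 6 → queue [11]
Visit 11 → queue []

8, 9, 15, 2, 14, 12, 7, 10, 1, 5, 13, 4, 3, 6, 11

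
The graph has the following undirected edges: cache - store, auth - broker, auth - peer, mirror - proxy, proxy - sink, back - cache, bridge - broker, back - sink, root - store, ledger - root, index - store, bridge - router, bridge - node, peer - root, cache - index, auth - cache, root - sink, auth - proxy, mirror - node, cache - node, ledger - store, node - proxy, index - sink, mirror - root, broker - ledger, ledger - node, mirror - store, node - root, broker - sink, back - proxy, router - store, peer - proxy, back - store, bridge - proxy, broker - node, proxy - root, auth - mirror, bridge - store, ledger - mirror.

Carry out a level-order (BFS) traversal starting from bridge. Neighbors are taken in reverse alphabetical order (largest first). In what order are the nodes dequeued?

Visit bridge; enqueue store, router, proxy, node, broker → queue [store, router, proxy, node, broker]
Visit store; enqueue root, mirror, ledger, index, cache, back → queue [router, proxy, node, broker, root, mirror, ledger, index, cache, back]
Visit router → queue [proxy, node, broker, root, mirror, ledger, index, cache, back]
Visit proxy; enqueue sink, peer, auth → queue [node, broker, root, mirror, ledger, index, cache, back, sink, peer, auth]
Visit node → queue [broker, root, mirror, ledger, index, cache, back, sink, peer, auth]
Visit broker → queue [root, mirror, ledger, index, cache, back, sink, peer, auth]
Visit root → queue [mirror, ledger, index, cache, back, sink, peer, auth]
Visit mirror → queue [ledger, index, cache, back, sink, peer, auth]
Visit ledger → queue [index, cache, back, sink, peer, auth]
Visit index → queue [cache, back, sink, peer, auth]
Visit cache → queue [back, sink, peer, auth]
Visit back → queue [sink, peer, auth]
Visit sink → queue [peer, auth]
Visit peer → queue [auth]
Visit auth → queue []

bridge, store, router, proxy, node, broker, root, mirror, ledger, index, cache, back, sink, peer, auth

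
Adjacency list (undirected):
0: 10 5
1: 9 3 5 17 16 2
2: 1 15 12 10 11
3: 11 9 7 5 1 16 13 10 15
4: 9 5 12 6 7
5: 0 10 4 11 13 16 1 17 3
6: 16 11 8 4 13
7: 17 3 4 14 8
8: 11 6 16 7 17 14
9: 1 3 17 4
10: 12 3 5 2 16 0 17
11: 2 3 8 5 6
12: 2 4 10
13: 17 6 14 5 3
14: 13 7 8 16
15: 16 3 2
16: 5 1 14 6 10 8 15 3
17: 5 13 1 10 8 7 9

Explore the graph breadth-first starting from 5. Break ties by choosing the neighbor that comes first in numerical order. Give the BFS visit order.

5 -> 0 -> 1 -> 3 -> 4 -> 10 -> 11 -> 13 -> 16 -> 17 -> 2 -> 9 -> 7 -> 15 -> 6 -> 12 -> 8 -> 14

Visit 5; enqueue 0, 1, 3, 4, 10, 11, 13, 16, 17 → queue [0, 1, 3, 4, 10, 11, 13, 16, 17]
Visit 0 → queue [1, 3, 4, 10, 11, 13, 16, 17]
Visit 1; enqueue 2, 9 → queue [3, 4, 10, 11, 13, 16, 17, 2, 9]
Visit 3; enqueue 7, 15 → queue [4, 10, 11, 13, 16, 17, 2, 9, 7, 15]
Visit 4; enqueue 6, 12 → queue [10, 11, 13, 16, 17, 2, 9, 7, 15, 6, 12]
Visit 10 → queue [11, 13, 16, 17, 2, 9, 7, 15, 6, 12]
Visit 11; enqueue 8 → queue [13, 16, 17, 2, 9, 7, 15, 6, 12, 8]
Visit 13; enqueue 14 → queue [16, 17, 2, 9, 7, 15, 6, 12, 8, 14]
Visit 16 → queue [17, 2, 9, 7, 15, 6, 12, 8, 14]
Visit 17 → queue [2, 9, 7, 15, 6, 12, 8, 14]
Visit 2 → queue [9, 7, 15, 6, 12, 8, 14]
Visit 9 → queue [7, 15, 6, 12, 8, 14]
Visit 7 → queue [15, 6, 12, 8, 14]
Visit 15 → queue [6, 12, 8, 14]
Visit 6 → queue [12, 8, 14]
Visit 12 → queue [8, 14]
Visit 8 → queue [14]
Visit 14 → queue []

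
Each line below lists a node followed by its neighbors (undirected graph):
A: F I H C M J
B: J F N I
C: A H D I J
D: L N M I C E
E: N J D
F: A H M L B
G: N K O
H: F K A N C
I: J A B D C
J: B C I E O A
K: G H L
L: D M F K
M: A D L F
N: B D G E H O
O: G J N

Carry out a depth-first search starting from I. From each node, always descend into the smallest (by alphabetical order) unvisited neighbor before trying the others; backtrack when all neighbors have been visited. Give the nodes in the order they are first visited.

Visit I
I → A
A → C
C → D
D → E
E → J
J → B
B → F
F → H
H → K
K → G
G → N
N → O
K → L
L → M

I -> A -> C -> D -> E -> J -> B -> F -> H -> K -> G -> N -> O -> L -> M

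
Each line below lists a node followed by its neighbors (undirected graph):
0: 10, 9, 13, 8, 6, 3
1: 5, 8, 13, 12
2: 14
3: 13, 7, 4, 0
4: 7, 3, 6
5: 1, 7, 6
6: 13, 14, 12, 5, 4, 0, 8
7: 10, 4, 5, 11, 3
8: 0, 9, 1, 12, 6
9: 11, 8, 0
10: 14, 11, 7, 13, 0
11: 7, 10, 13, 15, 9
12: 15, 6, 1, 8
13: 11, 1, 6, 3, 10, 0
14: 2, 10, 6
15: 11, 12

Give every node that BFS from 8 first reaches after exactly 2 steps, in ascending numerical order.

Level 0: 8
Level 1: 0, 1, 6, 9, 12
Level 2: 3, 4, 5, 10, 11, 13, 14, 15
Level 3: 2, 7

3, 4, 5, 10, 11, 13, 14, 15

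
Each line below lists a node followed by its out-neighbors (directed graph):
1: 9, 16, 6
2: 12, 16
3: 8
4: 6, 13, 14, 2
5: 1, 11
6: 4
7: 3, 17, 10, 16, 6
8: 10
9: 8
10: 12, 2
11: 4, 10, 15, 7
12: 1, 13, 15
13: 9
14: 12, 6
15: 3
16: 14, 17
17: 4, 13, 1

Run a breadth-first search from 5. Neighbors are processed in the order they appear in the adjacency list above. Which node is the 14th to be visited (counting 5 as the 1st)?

13

Visit 5; enqueue 1, 11 → queue [1, 11]
Visit 1; enqueue 9, 16, 6 → queue [11, 9, 16, 6]
Visit 11; enqueue 4, 10, 15, 7 → queue [9, 16, 6, 4, 10, 15, 7]
Visit 9; enqueue 8 → queue [16, 6, 4, 10, 15, 7, 8]
Visit 16; enqueue 14, 17 → queue [6, 4, 10, 15, 7, 8, 14, 17]
Visit 6 → queue [4, 10, 15, 7, 8, 14, 17]
Visit 4; enqueue 13, 2 → queue [10, 15, 7, 8, 14, 17, 13, 2]
Visit 10; enqueue 12 → queue [15, 7, 8, 14, 17, 13, 2, 12]
Visit 15; enqueue 3 → queue [7, 8, 14, 17, 13, 2, 12, 3]
Visit 7 → queue [8, 14, 17, 13, 2, 12, 3]
Visit 8 → queue [14, 17, 13, 2, 12, 3]
Visit 14 → queue [17, 13, 2, 12, 3]
Visit 17 → queue [13, 2, 12, 3]
Visit 13 → queue [2, 12, 3]
Visit 2 → queue [12, 3]
Visit 12 → queue [3]
Visit 3 → queue []

Visit order: 5, 1, 11, 9, 16, 6, 4, 10, 15, 7, 8, 14, 17, 13, 2, 12, 3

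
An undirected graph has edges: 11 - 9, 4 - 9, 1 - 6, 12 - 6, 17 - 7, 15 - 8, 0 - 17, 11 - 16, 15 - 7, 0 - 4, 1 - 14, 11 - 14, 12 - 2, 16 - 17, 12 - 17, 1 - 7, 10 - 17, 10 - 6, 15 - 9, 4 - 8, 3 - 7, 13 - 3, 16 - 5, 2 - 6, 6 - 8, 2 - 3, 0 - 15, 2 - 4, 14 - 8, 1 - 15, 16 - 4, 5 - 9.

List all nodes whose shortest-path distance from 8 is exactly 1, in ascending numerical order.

4, 6, 14, 15

Level 0: 8
Level 1: 4, 6, 14, 15
Level 2: 0, 1, 2, 7, 9, 10, 11, 12, 16
Level 3: 3, 5, 17
Level 4: 13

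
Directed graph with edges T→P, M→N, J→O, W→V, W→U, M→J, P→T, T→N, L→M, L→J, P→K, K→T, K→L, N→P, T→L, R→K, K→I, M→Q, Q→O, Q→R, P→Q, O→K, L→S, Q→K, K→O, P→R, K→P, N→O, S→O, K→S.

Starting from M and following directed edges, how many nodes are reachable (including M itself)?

12

BFS from M visits: M, J, N, Q, O, P, K, R, T, I, L, S
Reachable nodes: 12 of 15 total.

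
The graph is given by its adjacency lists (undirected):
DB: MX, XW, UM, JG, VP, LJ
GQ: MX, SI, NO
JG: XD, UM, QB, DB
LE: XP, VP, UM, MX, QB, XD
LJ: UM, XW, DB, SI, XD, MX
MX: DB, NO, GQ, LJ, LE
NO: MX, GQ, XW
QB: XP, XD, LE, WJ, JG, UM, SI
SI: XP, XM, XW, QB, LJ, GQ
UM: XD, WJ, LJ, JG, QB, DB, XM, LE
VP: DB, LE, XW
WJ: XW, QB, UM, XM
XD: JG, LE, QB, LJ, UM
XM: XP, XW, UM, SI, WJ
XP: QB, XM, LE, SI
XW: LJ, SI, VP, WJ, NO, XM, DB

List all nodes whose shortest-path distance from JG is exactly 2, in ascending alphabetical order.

LE, LJ, MX, SI, VP, WJ, XM, XP, XW

Level 0: JG
Level 1: DB, QB, UM, XD
Level 2: LE, LJ, MX, SI, VP, WJ, XM, XP, XW
Level 3: GQ, NO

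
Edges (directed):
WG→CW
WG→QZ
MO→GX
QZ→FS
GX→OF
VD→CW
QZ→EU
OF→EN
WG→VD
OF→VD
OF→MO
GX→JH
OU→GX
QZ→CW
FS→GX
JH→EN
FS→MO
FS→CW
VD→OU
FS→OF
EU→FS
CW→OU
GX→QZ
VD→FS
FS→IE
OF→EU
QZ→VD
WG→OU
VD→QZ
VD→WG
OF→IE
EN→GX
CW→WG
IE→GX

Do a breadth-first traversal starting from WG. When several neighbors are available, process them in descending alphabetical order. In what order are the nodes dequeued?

WG → VD → QZ → OU → CW → FS → EU → GX → OF → MO → IE → JH → EN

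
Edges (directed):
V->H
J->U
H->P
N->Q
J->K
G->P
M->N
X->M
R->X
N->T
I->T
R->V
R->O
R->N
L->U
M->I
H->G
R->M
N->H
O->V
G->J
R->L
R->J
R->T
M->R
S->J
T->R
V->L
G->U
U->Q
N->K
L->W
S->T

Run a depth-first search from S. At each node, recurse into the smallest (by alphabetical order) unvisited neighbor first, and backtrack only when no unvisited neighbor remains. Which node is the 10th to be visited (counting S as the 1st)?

M

Visit S
S → J
J → K
J → U
U → Q
S → T
T → R
R → L
L → W
R → M
M → I
M → N
N → H
H → G
G → P
R → O
O → V
R → X

Visit order: S, J, K, U, Q, T, R, L, W, M, I, N, H, G, P, O, V, X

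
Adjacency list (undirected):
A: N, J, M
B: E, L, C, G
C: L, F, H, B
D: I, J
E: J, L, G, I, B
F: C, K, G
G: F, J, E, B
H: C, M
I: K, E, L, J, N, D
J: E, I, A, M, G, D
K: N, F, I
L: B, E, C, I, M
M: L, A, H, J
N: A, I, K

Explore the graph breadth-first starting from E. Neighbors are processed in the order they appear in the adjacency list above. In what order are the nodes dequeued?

Visit E; enqueue J, L, G, I, B → queue [J, L, G, I, B]
Visit J; enqueue A, M, D → queue [L, G, I, B, A, M, D]
Visit L; enqueue C → queue [G, I, B, A, M, D, C]
Visit G; enqueue F → queue [I, B, A, M, D, C, F]
Visit I; enqueue K, N → queue [B, A, M, D, C, F, K, N]
Visit B → queue [A, M, D, C, F, K, N]
Visit A → queue [M, D, C, F, K, N]
Visit M; enqueue H → queue [D, C, F, K, N, H]
Visit D → queue [C, F, K, N, H]
Visit C → queue [F, K, N, H]
Visit F → queue [K, N, H]
Visit K → queue [N, H]
Visit N → queue [H]
Visit H → queue []

E, J, L, G, I, B, A, M, D, C, F, K, N, H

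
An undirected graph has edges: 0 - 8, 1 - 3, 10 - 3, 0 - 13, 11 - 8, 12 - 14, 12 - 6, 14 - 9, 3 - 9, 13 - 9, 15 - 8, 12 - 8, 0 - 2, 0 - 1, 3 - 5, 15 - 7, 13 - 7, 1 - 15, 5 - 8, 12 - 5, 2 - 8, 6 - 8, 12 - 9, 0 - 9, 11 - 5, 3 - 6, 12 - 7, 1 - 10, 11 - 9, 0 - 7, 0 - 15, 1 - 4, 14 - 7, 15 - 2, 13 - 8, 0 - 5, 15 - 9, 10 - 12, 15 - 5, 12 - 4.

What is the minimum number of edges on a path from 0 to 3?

2

Level 0: 0
Level 1: 1, 2, 5, 7, 8, 9, 13, 15
Level 2: 3, 4, 6, 10, 11, 12, 14
3 first appears at level 2.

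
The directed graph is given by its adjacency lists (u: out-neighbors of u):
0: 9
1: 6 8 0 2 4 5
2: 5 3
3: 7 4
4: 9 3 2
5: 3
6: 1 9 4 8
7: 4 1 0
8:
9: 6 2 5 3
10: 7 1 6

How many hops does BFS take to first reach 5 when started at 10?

2

Level 0: 10
Level 1: 1, 6, 7
Level 2: 0, 2, 4, 5, 8, 9
Level 3: 3
5 first appears at level 2.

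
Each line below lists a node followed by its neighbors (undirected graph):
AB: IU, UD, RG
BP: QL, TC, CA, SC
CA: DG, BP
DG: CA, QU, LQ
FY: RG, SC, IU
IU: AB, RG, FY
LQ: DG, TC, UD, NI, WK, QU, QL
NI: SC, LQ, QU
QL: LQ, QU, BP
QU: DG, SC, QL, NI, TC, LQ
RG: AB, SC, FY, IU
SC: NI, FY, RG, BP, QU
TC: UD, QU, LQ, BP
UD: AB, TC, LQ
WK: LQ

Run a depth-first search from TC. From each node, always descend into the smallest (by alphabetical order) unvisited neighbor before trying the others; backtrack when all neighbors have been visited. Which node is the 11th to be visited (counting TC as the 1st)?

Visit TC
TC → BP
BP → CA
CA → DG
DG → LQ
LQ → NI
NI → QU
QU → QL
QU → SC
SC → FY
FY → IU
IU → AB
AB → RG
AB → UD
LQ → WK

Visit order: TC, BP, CA, DG, LQ, NI, QU, QL, SC, FY, IU, AB, RG, UD, WK

IU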